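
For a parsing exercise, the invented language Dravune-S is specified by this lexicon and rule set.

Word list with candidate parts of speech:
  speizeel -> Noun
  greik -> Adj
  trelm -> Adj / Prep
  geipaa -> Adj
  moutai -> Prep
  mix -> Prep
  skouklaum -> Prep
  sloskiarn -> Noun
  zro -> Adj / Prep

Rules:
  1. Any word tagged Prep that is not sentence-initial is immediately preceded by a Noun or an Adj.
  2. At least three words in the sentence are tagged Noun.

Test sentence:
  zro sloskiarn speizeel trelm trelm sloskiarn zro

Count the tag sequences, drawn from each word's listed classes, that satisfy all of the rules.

12

Candidates per position — 1:zro {Adj,Prep}; 2:sloskiarn {Noun}; 3:speizeel {Noun}; 4:trelm {Adj,Prep}; 5:trelm {Adj,Prep}; 6:sloskiarn {Noun}; 7:zro {Adj,Prep}.
There are 16 candidate sequences in total.
Checking each against the rules leaves 12 sequences.
Count = 12.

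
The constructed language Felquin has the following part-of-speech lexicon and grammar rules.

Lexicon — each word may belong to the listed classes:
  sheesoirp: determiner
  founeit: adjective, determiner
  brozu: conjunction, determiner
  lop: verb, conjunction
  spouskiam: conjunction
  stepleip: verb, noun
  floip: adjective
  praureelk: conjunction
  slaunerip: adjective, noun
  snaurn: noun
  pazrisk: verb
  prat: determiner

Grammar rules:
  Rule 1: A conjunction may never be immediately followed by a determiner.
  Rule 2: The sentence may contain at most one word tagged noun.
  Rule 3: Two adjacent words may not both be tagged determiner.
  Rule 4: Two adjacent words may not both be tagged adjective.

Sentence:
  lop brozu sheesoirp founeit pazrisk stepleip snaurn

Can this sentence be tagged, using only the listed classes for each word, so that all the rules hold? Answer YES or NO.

Candidates per position — 1:lop {verb,conjunction}; 2:brozu {conjunction,determiner}; 3:sheesoirp {determiner}; 4:founeit {adjective,determiner}; 5:pazrisk {verb}; 6:stepleip {verb,noun}; 7:snaurn {noun}.
Every candidate sequence violates at least one rule; no consistent tagging exists.

NO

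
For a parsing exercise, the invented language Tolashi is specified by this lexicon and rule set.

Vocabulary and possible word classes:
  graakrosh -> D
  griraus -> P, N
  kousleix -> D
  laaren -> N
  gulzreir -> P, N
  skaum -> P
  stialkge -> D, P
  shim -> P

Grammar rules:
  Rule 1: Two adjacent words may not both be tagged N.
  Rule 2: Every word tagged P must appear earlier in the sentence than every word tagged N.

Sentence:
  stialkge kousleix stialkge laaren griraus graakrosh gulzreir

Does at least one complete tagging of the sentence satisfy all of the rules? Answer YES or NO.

Candidates per position — 1:stialkge {D,P}; 2:kousleix {D}; 3:stialkge {D,P}; 4:laaren {N}; 5:griraus {P,N}; 6:graakrosh {D}; 7:gulzreir {P,N}.
Every candidate sequence violates at least one rule; no consistent tagging exists.

NO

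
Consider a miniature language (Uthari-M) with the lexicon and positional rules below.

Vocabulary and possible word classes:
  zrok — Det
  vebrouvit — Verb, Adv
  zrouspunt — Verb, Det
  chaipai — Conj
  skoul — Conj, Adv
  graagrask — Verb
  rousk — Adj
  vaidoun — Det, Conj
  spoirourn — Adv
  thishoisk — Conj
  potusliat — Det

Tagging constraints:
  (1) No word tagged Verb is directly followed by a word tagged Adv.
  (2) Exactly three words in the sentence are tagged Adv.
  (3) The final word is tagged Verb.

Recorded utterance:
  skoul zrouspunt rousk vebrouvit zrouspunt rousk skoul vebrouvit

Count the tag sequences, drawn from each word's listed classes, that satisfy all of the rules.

4

Candidates per position — 1:skoul {Conj,Adv}; 2:zrouspunt {Verb,Det}; 3:rousk {Adj}; 4:vebrouvit {Verb,Adv}; 5:zrouspunt {Verb,Det}; 6:rousk {Adj}; 7:skoul {Conj,Adv}; 8:vebrouvit {Verb,Adv}.
There are 64 candidate sequences in total.
The sequences that satisfy every rule: Adv Verb Adj Adv Verb Adj Adv Verb; Adv Verb Adj Adv Det Adj Adv Verb; Adv Det Adj Adv Verb Adj Adv Verb; Adv Det Adj Adv Det Adj Adv Verb.
Count = 4.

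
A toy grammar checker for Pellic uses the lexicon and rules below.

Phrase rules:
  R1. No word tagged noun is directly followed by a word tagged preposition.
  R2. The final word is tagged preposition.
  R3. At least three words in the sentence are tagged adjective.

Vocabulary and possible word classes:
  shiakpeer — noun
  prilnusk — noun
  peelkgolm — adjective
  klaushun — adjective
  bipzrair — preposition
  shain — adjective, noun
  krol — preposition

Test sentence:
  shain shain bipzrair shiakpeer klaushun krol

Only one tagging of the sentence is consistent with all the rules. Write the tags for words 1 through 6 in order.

Candidates per position — 1:shain {adjective,noun}; 2:shain {adjective,noun}; 3:bipzrair {preposition}; 4:shiakpeer {noun}; 5:klaushun {adjective}; 6:krol {preposition}.
Position 1: tagging it noun would leave rule 3 unsatisfiable, so it must be adjective.
Position 2: tagging it noun would leave rule 1 unsatisfiable, so it must be adjective.
That leaves exactly one tagging: adjective adjective preposition noun adjective preposition.
Verifying each rule — rule 1 satisfied; rule 2 satisfied; rule 3 satisfied.

adjective adjective preposition noun adjective preposition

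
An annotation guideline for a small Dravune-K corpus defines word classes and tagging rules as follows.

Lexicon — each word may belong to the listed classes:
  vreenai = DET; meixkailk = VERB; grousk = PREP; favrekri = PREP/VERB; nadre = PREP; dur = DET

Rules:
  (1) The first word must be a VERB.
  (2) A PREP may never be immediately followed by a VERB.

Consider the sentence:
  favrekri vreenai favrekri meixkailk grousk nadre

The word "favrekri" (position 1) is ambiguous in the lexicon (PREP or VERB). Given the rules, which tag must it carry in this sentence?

Candidates per position — 1:favrekri {PREP,VERB}; 2:vreenai {DET}; 3:favrekri {PREP,VERB}; 4:meixkailk {VERB}; 5:grousk {PREP}; 6:nadre {PREP}.
At position 1, choosing PREP makes rule 1 impossible to satisfy; hence VERB.
At position 3, choosing PREP makes rule 2 impossible to satisfy; hence VERB.
The unique satisfying tagging is: VERB DET VERB VERB PREP PREP.
Verifying each rule — rule 1 satisfied; rule 2 satisfied.

VERB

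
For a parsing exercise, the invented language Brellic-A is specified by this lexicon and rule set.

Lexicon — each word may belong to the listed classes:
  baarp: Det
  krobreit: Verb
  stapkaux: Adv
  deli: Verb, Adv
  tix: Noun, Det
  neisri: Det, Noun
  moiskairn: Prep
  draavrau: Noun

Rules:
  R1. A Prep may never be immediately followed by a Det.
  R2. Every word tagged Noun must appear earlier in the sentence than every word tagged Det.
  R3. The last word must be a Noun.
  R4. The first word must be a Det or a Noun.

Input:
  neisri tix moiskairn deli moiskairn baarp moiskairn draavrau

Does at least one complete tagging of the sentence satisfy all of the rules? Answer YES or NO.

Candidates per position — 1:neisri {Det,Noun}; 2:tix {Noun,Det}; 3:moiskairn {Prep}; 4:deli {Verb,Adv}; 5:moiskairn {Prep}; 6:baarp {Det}; 7:moiskairn {Prep}; 8:draavrau {Noun}.
Rule 1 cannot be satisfied by any choice of tags from the lexicon.
So there is no consistent tagging.

NO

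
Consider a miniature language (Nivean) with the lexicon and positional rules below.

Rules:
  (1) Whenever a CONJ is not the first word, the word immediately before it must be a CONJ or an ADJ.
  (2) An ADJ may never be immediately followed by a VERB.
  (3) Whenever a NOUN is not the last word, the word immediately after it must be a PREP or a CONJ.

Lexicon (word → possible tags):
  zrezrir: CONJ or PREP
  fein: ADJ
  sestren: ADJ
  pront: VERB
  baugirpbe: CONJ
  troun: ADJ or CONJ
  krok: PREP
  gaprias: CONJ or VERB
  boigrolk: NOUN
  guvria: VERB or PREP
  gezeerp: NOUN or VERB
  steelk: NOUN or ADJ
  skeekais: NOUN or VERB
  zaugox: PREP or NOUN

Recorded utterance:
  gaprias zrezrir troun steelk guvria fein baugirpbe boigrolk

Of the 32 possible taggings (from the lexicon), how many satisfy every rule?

8

Candidates per position — 1:gaprias {CONJ,VERB}; 2:zrezrir {CONJ,PREP}; 3:troun {ADJ,CONJ}; 4:steelk {NOUN,ADJ}; 5:guvria {VERB,PREP}; 6:fein {ADJ}; 7:baugirpbe {CONJ}; 8:boigrolk {NOUN}.
There are 32 candidate sequences in total.
Checking each against the rules leaves 8 sequences.
Count = 8.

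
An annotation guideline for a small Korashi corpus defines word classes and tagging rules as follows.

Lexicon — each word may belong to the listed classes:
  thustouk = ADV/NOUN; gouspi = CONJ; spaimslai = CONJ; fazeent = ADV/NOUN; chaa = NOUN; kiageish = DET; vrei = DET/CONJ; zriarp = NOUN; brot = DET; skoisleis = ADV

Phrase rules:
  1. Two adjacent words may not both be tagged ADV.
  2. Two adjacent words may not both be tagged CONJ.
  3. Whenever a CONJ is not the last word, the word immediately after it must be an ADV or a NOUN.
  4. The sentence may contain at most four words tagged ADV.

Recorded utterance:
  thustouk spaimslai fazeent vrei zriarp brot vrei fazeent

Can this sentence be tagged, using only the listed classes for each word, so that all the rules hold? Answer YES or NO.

YES

Candidates per position — 1:thustouk {ADV,NOUN}; 2:spaimslai {CONJ}; 3:fazeent {ADV,NOUN}; 4:vrei {DET,CONJ}; 5:zriarp {NOUN}; 6:brot {DET}; 7:vrei {DET,CONJ}; 8:fazeent {ADV,NOUN}.
One satisfying assignment: NOUN CONJ ADV CONJ NOUN DET CONJ NOUN.
Check: rule 1 ok; rule 2 ok; rule 3 ok; rule 4 ok.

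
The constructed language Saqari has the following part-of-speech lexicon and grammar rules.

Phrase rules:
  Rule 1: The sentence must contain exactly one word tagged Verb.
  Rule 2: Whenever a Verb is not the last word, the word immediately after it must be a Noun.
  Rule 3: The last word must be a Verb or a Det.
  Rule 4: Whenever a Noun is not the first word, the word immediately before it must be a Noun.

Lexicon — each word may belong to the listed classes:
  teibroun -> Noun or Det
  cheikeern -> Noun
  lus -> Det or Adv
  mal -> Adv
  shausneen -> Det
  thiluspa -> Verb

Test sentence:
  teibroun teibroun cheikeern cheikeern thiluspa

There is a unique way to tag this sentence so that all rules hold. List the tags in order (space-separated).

Noun Noun Noun Noun Verb

Candidates per position — 1:teibroun {Noun,Det}; 2:teibroun {Noun,Det}; 3:cheikeern {Noun}; 4:cheikeern {Noun}; 5:thiluspa {Verb}.
Position 1: Det is ruled out by rule 4; that leaves Noun.
Position 2: Det is ruled out by rule 4; that leaves Noun.
The unique satisfying tagging is: Noun Noun Noun Noun Verb.
Check: rule 1 ok; rule 2 ok; rule 3 ok; rule 4 ok.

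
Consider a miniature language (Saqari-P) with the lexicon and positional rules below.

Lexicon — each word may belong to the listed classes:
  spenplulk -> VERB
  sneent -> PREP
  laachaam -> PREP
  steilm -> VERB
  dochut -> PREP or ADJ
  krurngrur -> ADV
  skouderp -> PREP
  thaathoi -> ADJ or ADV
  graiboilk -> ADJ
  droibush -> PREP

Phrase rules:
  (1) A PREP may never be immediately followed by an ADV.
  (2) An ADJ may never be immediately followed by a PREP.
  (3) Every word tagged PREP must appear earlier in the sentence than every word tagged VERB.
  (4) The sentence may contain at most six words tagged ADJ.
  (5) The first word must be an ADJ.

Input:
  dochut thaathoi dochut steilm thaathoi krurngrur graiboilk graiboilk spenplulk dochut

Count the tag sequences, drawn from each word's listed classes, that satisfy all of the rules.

5

Candidates per position — 1:dochut {PREP,ADJ}; 2:thaathoi {ADJ,ADV}; 3:dochut {PREP,ADJ}; 4:steilm {VERB}; 5:thaathoi {ADJ,ADV}; 6:krurngrur {ADV}; 7:graiboilk {ADJ}; 8:graiboilk {ADJ}; 9:spenplulk {VERB}; 10:dochut {PREP,ADJ}.
There are 32 candidate sequences in total.
The sequences that satisfy every rule: ADJ ADJ ADJ VERB ADV ADV ADJ ADJ VERB ADJ; ADJ ADV PREP VERB ADJ ADV ADJ ADJ VERB ADJ; ADJ ADV PREP VERB ADV ADV ADJ ADJ VERB ADJ; ADJ ADV ADJ VERB ADJ ADV ADJ ADJ VERB ADJ; ADJ ADV ADJ VERB ADV ADV ADJ ADJ VERB ADJ.
Count = 5.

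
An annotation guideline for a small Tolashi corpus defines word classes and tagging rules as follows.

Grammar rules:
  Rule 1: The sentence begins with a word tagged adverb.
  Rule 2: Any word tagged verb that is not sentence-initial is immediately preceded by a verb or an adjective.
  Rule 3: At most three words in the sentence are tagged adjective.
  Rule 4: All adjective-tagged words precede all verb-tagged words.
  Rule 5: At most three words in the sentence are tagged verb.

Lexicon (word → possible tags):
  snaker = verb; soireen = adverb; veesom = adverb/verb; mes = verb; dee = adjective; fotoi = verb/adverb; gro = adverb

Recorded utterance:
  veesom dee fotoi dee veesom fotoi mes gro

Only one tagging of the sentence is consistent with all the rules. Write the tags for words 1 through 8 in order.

Candidates per position — 1:veesom {adverb,verb}; 2:dee {adjective}; 3:fotoi {verb,adverb}; 4:dee {adjective}; 5:veesom {adverb,verb}; 6:fotoi {verb,adverb}; 7:mes {verb}; 8:gro {adverb}.
If word 1 were verb, no tagging could satisfy rule 1; so word 1 is adverb.
If word 3 were verb, no tagging could satisfy rule 4; so word 3 is adverb.
If word 5 were adverb, no tagging could satisfy rule 2; so word 5 is verb.
If word 6 were adverb, no tagging could satisfy rule 2; so word 6 is verb.
So the tagging must be: adverb adjective adverb adjective verb verb verb adverb.
Verifying each rule — rule 1 satisfied; rule 2 satisfied; rule 3 satisfied; rule 4 satisfied; rule 5 satisfied.

adverb adjective adverb adjective verb verb verb adverb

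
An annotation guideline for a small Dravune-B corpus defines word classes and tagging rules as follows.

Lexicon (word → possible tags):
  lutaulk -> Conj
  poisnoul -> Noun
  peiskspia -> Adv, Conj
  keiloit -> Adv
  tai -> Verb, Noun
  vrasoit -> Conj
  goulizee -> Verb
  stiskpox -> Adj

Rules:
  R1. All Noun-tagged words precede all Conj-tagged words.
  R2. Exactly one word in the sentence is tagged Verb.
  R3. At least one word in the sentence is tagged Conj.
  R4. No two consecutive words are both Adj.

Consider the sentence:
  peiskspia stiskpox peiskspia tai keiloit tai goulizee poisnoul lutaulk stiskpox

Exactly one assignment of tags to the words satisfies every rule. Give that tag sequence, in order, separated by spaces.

Candidates per position — 1:peiskspia {Adv,Conj}; 2:stiskpox {Adj}; 3:peiskspia {Adv,Conj}; 4:tai {Verb,Noun}; 5:keiloit {Adv}; 6:tai {Verb,Noun}; 7:goulizee {Verb}; 8:poisnoul {Noun}; 9:lutaulk {Conj}; 10:stiskpox {Adj}.
At position 1, choosing Conj makes rule 1 impossible to satisfy; hence Adv.
At position 3, choosing Conj makes rule 1 impossible to satisfy; hence Adv.
At position 4, choosing Verb makes rule 2 impossible to satisfy; hence Noun.
At position 6, choosing Verb makes rule 2 impossible to satisfy; hence Noun.
So the tagging must be: Adv Adj Adv Noun Adv Noun Verb Noun Conj Adj.
Check: rule 1 ✓; rule 2 ✓; rule 3 ✓; rule 4 ✓.

Adv Adj Adv Noun Adv Noun Verb Noun Conj Adj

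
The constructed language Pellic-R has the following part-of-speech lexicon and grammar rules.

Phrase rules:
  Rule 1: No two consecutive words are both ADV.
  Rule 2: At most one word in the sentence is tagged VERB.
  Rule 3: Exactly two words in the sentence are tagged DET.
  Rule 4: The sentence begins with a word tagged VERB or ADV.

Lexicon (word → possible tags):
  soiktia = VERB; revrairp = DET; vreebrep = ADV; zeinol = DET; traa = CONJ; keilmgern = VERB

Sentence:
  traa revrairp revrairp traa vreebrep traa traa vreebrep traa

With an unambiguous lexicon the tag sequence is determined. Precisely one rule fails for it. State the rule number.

4

Fixed tagging: CONJ DET DET CONJ ADV CONJ CONJ ADV CONJ.
Applying the rules: R1 pass, R2 pass, R3 pass, R4 fail.
Only rule 4 fails.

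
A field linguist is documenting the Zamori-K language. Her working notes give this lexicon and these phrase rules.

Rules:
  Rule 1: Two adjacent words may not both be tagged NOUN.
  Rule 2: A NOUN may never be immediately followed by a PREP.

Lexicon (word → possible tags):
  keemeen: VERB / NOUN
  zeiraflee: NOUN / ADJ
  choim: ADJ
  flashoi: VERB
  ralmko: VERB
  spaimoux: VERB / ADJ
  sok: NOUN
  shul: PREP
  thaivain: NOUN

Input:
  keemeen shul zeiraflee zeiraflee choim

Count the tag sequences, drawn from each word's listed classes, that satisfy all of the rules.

3

Candidates per position — 1:keemeen {VERB,NOUN}; 2:shul {PREP}; 3:zeiraflee {NOUN,ADJ}; 4:zeiraflee {NOUN,ADJ}; 5:choim {ADJ}.
There are 8 candidate sequences in total.
The sequences that satisfy every rule: VERB PREP NOUN ADJ ADJ; VERB PREP ADJ NOUN ADJ; VERB PREP ADJ ADJ ADJ.
Count = 3.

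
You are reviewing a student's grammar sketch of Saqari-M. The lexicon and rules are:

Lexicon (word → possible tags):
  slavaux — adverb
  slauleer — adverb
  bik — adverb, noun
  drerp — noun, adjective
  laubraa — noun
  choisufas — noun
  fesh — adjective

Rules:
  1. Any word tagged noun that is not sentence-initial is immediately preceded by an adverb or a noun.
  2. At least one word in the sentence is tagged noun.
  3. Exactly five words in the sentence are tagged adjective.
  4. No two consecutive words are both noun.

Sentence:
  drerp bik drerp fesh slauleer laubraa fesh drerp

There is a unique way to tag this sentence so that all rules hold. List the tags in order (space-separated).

Candidates per position — 1:drerp {noun,adjective}; 2:bik {adverb,noun}; 3:drerp {noun,adjective}; 4:fesh {adjective}; 5:slauleer {adverb}; 6:laubraa {noun}; 7:fesh {adjective}; 8:drerp {noun,adjective}.
Position 1: noun is ruled out by rule 3; that leaves adjective.
Position 2: noun is ruled out by rule 1; that leaves adverb.
Position 3: noun is ruled out by rule 3; that leaves adjective.
Position 8: noun is ruled out by rule 1; that leaves adjective.
The only consistent sequence is: adjective adverb adjective adjective adverb noun adjective adjective.
Checking: rule 1 holds; rule 2 holds; rule 3 holds; rule 4 holds.

adjective adverb adjective adjective adverb noun adjective adjective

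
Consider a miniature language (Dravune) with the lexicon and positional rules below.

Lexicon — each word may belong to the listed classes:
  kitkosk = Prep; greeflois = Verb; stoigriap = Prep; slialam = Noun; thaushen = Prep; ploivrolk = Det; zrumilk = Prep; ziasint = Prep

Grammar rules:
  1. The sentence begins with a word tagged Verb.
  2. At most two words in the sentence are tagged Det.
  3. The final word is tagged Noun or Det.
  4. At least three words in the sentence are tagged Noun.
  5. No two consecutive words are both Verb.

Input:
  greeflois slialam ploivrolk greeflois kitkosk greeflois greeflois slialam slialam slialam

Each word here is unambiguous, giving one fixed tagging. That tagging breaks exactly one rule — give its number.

5

Fixed tagging: Verb Noun Det Verb Prep Verb Verb Noun Noun Noun.
Rule check: R1 holds, R2 holds, R3 holds, R4 holds, R5 violated.
Only rule 5 fails.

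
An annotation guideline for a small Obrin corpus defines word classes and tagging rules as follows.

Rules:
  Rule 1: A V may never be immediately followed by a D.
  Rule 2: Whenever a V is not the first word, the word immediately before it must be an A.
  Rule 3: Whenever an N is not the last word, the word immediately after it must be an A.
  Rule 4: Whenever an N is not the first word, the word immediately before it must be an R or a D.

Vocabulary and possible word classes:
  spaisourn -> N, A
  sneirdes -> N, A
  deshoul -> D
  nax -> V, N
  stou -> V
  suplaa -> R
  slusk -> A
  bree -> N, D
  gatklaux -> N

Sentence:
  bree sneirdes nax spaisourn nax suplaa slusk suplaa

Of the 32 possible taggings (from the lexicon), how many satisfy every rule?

Candidates per position — 1:bree {N,D}; 2:sneirdes {N,A}; 3:nax {V,N}; 4:spaisourn {N,A}; 5:nax {V,N}; 6:suplaa {R}; 7:slusk {A}; 8:suplaa {R}.
There are 32 candidate sequences in total.
The sequences that satisfy every rule: N A V A V R A R; D A V A V R A R.
Count = 2.

2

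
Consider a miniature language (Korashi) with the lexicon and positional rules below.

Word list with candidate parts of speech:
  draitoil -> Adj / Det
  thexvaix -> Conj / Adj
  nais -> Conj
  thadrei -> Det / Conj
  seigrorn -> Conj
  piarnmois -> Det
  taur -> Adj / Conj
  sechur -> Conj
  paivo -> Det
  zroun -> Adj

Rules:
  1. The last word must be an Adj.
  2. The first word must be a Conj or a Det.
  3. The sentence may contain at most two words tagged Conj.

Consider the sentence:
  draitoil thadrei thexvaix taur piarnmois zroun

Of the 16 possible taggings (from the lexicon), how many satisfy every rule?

7

Candidates per position — 1:draitoil {Adj,Det}; 2:thadrei {Det,Conj}; 3:thexvaix {Conj,Adj}; 4:taur {Adj,Conj}; 5:piarnmois {Det}; 6:zroun {Adj}.
There are 16 candidate sequences in total.
Checking each against the rules leaves 7 sequences.
Count = 7.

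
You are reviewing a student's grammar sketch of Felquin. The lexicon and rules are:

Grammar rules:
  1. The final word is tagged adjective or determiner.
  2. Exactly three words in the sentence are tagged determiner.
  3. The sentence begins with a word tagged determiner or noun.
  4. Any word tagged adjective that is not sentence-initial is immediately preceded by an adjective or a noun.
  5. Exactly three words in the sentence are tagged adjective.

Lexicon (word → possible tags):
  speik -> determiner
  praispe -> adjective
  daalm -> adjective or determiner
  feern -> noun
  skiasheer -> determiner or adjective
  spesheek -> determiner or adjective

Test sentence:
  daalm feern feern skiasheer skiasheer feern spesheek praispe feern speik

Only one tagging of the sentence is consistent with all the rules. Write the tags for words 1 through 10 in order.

Candidates per position — 1:daalm {adjective,determiner}; 2:feern {noun}; 3:feern {noun}; 4:skiasheer {determiner,adjective}; 5:skiasheer {determiner,adjective}; 6:feern {noun}; 7:spesheek {determiner,adjective}; 8:praispe {adjective}; 9:feern {noun}; 10:speik {determiner}.
If word 1 were adjective, no tagging could satisfy rule 3; so word 1 is determiner.
If word 7 were determiner, no tagging could satisfy rule 4; so word 7 is adjective.
The remaining ambiguous positions (4, 5) are resolved jointly — only one combination satisfies every rule.
That leaves exactly one tagging: determiner noun noun adjective determiner noun adjective adjective noun determiner.
Verifying each rule — rule 1 satisfied; rule 2 satisfied; rule 3 satisfied; rule 4 satisfied; rule 5 satisfied.

determiner noun noun adjective determiner noun adjective adjective noun determiner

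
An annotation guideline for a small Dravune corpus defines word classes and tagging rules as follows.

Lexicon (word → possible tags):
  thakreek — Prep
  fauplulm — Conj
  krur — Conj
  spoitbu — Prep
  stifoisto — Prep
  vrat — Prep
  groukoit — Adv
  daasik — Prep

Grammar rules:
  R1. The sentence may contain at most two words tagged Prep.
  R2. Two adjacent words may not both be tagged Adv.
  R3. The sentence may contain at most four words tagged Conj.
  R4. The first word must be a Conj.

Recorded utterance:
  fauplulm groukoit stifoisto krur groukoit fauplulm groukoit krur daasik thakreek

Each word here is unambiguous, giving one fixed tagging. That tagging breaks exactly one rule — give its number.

Fixed tagging: Conj Adv Prep Conj Adv Conj Adv Conj Prep Prep.
Applying the rules: R1 fails, R2 ok, R3 ok, R4 ok.
Only rule 1 fails.

1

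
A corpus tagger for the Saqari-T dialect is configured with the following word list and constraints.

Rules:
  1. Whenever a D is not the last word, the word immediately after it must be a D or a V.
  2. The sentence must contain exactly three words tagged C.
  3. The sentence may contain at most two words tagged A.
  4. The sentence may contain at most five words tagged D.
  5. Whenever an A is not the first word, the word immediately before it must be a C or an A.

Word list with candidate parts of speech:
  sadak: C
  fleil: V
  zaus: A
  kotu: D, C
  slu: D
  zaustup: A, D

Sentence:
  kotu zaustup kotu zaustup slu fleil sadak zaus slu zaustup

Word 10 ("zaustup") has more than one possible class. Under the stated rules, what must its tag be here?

Candidates per position — 1:kotu {D,C}; 2:zaustup {A,D}; 3:kotu {D,C}; 4:zaustup {A,D}; 5:slu {D}; 6:fleil {V}; 7:sadak {C}; 8:zaus {A}; 9:slu {D}; 10:zaustup {A,D}.
Position 1: tagging it D would leave rule 2 unsatisfiable, so it must be C.
Position 3: tagging it D would leave rule 2 unsatisfiable, so it must be C.
Position 10: tagging it A would leave rule 1 unsatisfiable, so it must be D.
Position 2: tagging it D would leave rule 1 unsatisfiable, so it must be A.
Position 4: tagging it A would leave rule 3 unsatisfiable, so it must be D.
So the tagging must be: C A C D D V C A D D.
Checking: rule 1 ✓; rule 2 ✓; rule 3 ✓; rule 4 ✓; rule 5 ✓.

D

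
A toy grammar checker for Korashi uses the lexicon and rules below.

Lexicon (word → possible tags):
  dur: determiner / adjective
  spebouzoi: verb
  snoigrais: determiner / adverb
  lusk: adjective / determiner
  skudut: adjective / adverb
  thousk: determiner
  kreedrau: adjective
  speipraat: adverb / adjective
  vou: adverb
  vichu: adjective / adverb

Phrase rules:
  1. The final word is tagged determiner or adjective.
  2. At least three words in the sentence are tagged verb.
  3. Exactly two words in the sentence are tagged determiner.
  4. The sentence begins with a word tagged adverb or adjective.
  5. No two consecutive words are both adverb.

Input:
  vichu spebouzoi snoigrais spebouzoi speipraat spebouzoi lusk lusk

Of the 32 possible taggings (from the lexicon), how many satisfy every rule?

Candidates per position — 1:vichu {adjective,adverb}; 2:spebouzoi {verb}; 3:snoigrais {determiner,adverb}; 4:spebouzoi {verb}; 5:speipraat {adverb,adjective}; 6:spebouzoi {verb}; 7:lusk {adjective,determiner}; 8:lusk {adjective,determiner}.
There are 32 candidate sequences in total.
Checking each against the rules leaves 12 sequences.
Count = 12.

12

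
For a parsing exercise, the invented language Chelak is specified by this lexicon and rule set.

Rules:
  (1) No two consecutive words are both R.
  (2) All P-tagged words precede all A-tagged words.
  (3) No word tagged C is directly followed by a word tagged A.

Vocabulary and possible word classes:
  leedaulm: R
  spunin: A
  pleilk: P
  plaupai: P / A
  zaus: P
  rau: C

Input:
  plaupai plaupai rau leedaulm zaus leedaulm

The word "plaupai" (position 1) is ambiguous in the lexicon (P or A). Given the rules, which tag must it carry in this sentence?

P

Candidates per position — 1:plaupai {P,A}; 2:plaupai {P,A}; 3:rau {C}; 4:leedaulm {R}; 5:zaus {P}; 6:leedaulm {R}.
If word 1 were A, no tagging could satisfy rule 2; so word 1 is P.
If word 2 were A, no tagging could satisfy rule 2; so word 2 is P.
So the tagging must be: P P C R P R.
Verifying each rule — rule 1 ✓; rule 2 ✓; rule 3 ✓.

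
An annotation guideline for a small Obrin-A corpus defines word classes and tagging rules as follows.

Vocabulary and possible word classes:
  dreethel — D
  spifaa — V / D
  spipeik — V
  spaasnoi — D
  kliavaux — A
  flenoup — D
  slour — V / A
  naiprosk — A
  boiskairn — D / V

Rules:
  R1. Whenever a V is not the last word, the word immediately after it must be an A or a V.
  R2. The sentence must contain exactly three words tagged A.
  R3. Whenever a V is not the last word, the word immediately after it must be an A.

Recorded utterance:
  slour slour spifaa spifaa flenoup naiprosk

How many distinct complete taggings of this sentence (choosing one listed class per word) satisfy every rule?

1

Candidates per position — 1:slour {V,A}; 2:slour {V,A}; 3:spifaa {V,D}; 4:spifaa {V,D}; 5:flenoup {D}; 6:naiprosk {A}.
There are 16 candidate sequences in total.
The sequences that satisfy every rule: A A D D D A.
Count = 1.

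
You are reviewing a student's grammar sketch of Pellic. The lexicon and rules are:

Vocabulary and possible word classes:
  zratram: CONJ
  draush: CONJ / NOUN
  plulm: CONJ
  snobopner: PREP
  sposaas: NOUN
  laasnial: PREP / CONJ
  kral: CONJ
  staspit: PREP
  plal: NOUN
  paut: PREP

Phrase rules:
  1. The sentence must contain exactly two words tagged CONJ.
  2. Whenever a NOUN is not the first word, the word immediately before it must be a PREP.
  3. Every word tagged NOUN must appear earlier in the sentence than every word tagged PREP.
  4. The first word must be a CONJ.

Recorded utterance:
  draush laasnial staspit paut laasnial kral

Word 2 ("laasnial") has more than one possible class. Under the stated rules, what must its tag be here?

Candidates per position — 1:draush {CONJ,NOUN}; 2:laasnial {PREP,CONJ}; 3:staspit {PREP}; 4:paut {PREP}; 5:laasnial {PREP,CONJ}; 6:kral {CONJ}.
Position 1: NOUN is ruled out by rule 4; that leaves CONJ.
Position 2: CONJ is ruled out by rule 1; that leaves PREP.
Position 5: CONJ is ruled out by rule 1; that leaves PREP.
The only consistent sequence is: CONJ PREP PREP PREP PREP CONJ.
Checking: rule 1 ok; rule 2 ok; rule 3 ok; rule 4 ok.

PREP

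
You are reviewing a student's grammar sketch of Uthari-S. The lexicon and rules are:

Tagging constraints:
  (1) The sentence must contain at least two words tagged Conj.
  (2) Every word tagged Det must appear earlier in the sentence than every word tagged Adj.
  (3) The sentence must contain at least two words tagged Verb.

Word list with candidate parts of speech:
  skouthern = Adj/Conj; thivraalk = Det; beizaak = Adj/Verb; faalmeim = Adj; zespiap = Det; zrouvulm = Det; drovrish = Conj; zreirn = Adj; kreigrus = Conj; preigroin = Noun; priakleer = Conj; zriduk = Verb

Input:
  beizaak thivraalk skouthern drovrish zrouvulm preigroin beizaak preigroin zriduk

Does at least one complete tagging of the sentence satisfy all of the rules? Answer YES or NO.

YES

Candidates per position — 1:beizaak {Adj,Verb}; 2:thivraalk {Det}; 3:skouthern {Adj,Conj}; 4:drovrish {Conj}; 5:zrouvulm {Det}; 6:preigroin {Noun}; 7:beizaak {Adj,Verb}; 8:preigroin {Noun}; 9:zriduk {Verb}.
One satisfying assignment: Verb Det Conj Conj Det Noun Verb Noun Verb.
Check: rule 1 ok; rule 2 ok; rule 3 ok.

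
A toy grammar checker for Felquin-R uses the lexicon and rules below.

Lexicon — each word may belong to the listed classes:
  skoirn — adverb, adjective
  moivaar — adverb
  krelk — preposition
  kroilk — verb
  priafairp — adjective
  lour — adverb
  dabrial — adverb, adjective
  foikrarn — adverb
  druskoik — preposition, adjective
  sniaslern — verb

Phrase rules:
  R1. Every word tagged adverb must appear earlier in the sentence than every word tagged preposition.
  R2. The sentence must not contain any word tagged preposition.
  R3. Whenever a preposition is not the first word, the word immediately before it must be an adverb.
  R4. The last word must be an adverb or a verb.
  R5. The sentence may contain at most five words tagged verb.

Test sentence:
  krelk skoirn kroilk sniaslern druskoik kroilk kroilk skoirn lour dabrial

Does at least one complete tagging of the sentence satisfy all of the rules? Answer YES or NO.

Candidates per position — 1:krelk {preposition}; 2:skoirn {adverb,adjective}; 3:kroilk {verb}; 4:sniaslern {verb}; 5:druskoik {preposition,adjective}; 6:kroilk {verb}; 7:kroilk {verb}; 8:skoirn {adverb,adjective}; 9:lour {adverb}; 10:dabrial {adverb,adjective}.
Rule 1 cannot be satisfied by any choice of tags from the lexicon.
So there is no consistent tagging.

NO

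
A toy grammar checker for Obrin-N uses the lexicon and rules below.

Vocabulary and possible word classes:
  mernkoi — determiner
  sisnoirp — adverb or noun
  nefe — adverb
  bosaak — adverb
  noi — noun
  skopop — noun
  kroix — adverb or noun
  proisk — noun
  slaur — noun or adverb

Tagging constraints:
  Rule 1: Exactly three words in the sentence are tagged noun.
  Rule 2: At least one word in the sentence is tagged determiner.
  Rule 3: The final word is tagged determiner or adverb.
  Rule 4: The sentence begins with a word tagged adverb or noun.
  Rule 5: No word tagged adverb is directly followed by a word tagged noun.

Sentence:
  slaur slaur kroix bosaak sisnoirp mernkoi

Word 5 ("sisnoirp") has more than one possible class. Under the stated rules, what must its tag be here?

adverb

Candidates per position — 1:slaur {noun,adverb}; 2:slaur {noun,adverb}; 3:kroix {adverb,noun}; 4:bosaak {adverb}; 5:sisnoirp {adverb,noun}; 6:mernkoi {determiner}.
At position 5, choosing noun makes rule 5 impossible to satisfy; hence adverb.
At position 1, choosing adverb makes rule 1 impossible to satisfy; hence noun.
At position 2, choosing adverb makes rule 1 impossible to satisfy; hence noun.
At position 3, choosing adverb makes rule 1 impossible to satisfy; hence noun.
The only consistent sequence is: noun noun noun adverb adverb determiner.
Verifying each rule — rule 1 ok; rule 2 ok; rule 3 ok; rule 4 ok; rule 5 ok.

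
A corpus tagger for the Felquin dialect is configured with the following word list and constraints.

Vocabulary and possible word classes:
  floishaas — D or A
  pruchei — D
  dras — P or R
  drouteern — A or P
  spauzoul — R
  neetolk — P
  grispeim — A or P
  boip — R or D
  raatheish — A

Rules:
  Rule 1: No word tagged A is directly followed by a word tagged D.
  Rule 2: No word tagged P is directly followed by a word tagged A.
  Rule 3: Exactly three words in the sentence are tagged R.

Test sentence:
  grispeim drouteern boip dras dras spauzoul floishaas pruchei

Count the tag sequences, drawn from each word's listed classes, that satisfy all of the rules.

Candidates per position — 1:grispeim {A,P}; 2:drouteern {A,P}; 3:boip {R,D}; 4:dras {P,R}; 5:dras {P,R}; 6:spauzoul {R}; 7:floishaas {D,A}; 8:pruchei {D}.
There are 64 candidate sequences in total.
Checking each against the rules leaves 8 sequences.
Count = 8.

8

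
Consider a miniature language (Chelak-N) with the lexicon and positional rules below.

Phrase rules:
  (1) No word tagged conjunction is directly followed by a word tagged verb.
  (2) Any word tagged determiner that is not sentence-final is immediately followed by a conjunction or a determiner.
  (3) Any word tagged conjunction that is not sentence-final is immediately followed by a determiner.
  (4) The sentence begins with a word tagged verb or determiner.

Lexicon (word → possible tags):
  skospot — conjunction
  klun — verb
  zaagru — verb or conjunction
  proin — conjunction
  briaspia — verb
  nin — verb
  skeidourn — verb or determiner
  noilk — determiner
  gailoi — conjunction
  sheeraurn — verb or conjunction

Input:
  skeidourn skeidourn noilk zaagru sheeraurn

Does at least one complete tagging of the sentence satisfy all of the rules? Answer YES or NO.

Candidates per position — 1:skeidourn {verb,determiner}; 2:skeidourn {verb,determiner}; 3:noilk {determiner}; 4:zaagru {verb,conjunction}; 5:sheeraurn {verb,conjunction}.
Every candidate sequence violates at least one rule; no consistent tagging exists.

NO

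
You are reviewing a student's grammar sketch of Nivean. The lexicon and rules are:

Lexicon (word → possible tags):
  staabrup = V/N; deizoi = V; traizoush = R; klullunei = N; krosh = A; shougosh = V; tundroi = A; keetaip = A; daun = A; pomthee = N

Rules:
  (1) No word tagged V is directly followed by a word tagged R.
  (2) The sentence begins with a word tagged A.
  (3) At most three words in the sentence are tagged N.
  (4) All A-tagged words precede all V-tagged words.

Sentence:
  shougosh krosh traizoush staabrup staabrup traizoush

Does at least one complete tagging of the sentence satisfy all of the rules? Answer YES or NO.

NO

Candidates per position — 1:shougosh {V}; 2:krosh {A}; 3:traizoush {R}; 4:staabrup {V,N}; 5:staabrup {V,N}; 6:traizoush {R}.
Rule 2 cannot be satisfied by any choice of tags from the lexicon.
So there is no consistent tagging.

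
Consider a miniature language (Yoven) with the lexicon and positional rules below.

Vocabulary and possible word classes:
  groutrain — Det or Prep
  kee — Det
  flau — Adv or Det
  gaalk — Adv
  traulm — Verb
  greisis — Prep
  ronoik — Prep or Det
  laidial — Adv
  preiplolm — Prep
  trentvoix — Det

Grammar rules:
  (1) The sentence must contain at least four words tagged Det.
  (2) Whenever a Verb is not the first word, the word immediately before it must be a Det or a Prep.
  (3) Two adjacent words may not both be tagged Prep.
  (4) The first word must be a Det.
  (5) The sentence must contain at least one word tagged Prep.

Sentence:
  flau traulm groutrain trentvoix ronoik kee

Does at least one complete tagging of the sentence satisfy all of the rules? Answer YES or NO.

Candidates per position — 1:flau {Adv,Det}; 2:traulm {Verb}; 3:groutrain {Det,Prep}; 4:trentvoix {Det}; 5:ronoik {Prep,Det}; 6:kee {Det}.
One satisfying assignment: Det Verb Det Det Prep Det.
Checking: rule 1 ok; rule 2 ok; rule 3 ok; rule 4 ok; rule 5 ok.

YES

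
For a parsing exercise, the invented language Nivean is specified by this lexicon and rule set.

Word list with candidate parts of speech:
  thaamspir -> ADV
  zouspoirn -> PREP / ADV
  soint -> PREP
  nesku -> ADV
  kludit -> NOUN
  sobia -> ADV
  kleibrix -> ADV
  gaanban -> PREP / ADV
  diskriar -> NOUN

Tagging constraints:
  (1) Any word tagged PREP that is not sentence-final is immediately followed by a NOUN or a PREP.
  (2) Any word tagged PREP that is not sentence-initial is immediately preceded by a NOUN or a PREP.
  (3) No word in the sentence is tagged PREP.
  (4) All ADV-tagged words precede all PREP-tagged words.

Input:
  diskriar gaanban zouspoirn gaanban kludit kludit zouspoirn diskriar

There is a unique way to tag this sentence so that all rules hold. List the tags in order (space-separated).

NOUN ADV ADV ADV NOUN NOUN ADV NOUN

Candidates per position — 1:diskriar {NOUN}; 2:gaanban {PREP,ADV}; 3:zouspoirn {PREP,ADV}; 4:gaanban {PREP,ADV}; 5:kludit {NOUN}; 6:kludit {NOUN}; 7:zouspoirn {PREP,ADV}; 8:diskriar {NOUN}.
At position 2, choosing PREP makes rule 3 impossible to satisfy; hence ADV.
At position 3, choosing PREP makes rule 2 impossible to satisfy; hence ADV.
At position 4, choosing PREP makes rule 2 impossible to satisfy; hence ADV.
At position 7, choosing PREP makes rule 3 impossible to satisfy; hence ADV.
That leaves exactly one tagging: NOUN ADV ADV ADV NOUN NOUN ADV NOUN.
Checking: rule 1 satisfied; rule 2 satisfied; rule 3 satisfied; rule 4 satisfied.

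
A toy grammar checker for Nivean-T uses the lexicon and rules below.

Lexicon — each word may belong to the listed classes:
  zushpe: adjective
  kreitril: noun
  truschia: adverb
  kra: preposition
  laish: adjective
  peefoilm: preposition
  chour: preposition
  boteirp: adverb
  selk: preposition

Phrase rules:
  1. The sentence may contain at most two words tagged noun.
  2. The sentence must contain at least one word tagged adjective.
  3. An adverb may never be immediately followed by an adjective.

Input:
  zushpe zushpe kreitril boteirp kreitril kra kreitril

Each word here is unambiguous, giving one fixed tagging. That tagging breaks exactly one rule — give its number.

1

Fixed tagging: adjective adjective noun adverb noun preposition noun.
Rule check: R1 violated, R2 holds, R3 holds.
Only rule 1 fails.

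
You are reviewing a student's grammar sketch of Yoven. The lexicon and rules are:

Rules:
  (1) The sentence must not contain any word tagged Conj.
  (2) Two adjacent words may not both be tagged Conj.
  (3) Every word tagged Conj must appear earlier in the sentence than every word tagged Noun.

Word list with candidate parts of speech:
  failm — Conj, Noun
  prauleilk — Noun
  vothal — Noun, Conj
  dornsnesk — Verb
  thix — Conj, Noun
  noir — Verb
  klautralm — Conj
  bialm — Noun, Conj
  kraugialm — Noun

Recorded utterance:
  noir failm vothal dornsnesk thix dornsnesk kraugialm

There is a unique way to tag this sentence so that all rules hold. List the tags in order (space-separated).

Verb Noun Noun Verb Noun Verb Noun

Candidates per position — 1:noir {Verb}; 2:failm {Conj,Noun}; 3:vothal {Noun,Conj}; 4:dornsnesk {Verb}; 5:thix {Conj,Noun}; 6:dornsnesk {Verb}; 7:kraugialm {Noun}.
Word 2 cannot be Conj — rule 1 would then fail for every completion. It is Noun.
Word 3 cannot be Conj — rule 1 would then fail for every completion. It is Noun.
Word 5 cannot be Conj — rule 1 would then fail for every completion. It is Noun.
The only consistent sequence is: Verb Noun Noun Verb Noun Verb Noun.
Check: rule 1 satisfied; rule 2 satisfied; rule 3 satisfied.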